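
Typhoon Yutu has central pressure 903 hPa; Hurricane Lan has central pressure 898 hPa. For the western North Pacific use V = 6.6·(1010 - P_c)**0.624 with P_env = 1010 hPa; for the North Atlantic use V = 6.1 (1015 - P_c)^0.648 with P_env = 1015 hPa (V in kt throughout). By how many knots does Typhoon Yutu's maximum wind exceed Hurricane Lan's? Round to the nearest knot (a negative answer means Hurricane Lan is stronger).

-12 kt

Typhoon Yutu: ΔP = 107; V ≈ 6.6 × 107^0.624 ≈ 121.87 kt.
Hurricane Lan: ΔP = 117; V ≈ 6.1 × 117^0.648 ≈ 133.51 kt.
Difference ≈ 121.87 − 133.51 = -11.64 → -12 kt.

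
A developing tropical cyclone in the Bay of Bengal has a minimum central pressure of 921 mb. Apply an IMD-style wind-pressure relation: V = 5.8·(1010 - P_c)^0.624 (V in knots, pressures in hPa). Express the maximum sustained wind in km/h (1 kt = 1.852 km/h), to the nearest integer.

177 km/h

ΔP = 1010 − 921 = 89 mb.
V ≈ 5.8 × 89^0.624 = 5.8 × 16.460 ≈ 95.466 kt.
95.466 × 1.852 ≈ 176.80 km/h → 177 km/h.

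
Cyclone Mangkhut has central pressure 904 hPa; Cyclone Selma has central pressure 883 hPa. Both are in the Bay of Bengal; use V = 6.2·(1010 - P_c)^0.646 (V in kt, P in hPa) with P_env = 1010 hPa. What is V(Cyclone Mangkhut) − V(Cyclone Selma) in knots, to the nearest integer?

-16 kt

Cyclone Mangkhut: ΔP = 106; V ≈ 6.2 × 106^0.646 ≈ 126.11 kt.
Cyclone Selma: ΔP = 127; V ≈ 6.2 × 127^0.646 ≈ 141.73 kt.
Difference ≈ 126.11 − 141.73 = -15.62 → -16 kt.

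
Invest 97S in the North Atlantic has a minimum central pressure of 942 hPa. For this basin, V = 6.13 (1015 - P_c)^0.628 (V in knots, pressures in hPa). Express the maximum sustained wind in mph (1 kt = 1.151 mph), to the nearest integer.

ΔP = 1015 − 942 = 73 hPa.
V ≈ 6.13 × 73^0.628 = 6.13 × 14.797 ≈ 90.704 kt.
90.704 × 1.151 ≈ 104.40 mph → 104 mph.

104 mph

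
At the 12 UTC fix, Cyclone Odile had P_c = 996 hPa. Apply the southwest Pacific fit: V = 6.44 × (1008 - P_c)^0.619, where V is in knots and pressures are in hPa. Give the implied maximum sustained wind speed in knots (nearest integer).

ΔP = 1008 − 996 = 12 hPa.
12^0.619 ≈ 4.656.
V ≈ 6.44 × 4.656 ≈ 30.0 kt.

30 kt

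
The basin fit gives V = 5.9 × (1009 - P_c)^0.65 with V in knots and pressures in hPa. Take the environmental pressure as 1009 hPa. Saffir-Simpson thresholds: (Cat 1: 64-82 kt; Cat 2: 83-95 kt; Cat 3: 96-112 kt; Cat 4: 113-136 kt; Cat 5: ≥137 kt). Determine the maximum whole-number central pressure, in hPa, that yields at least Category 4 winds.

915 hPa

Category 4 begins at V = 113 kt.
Required ΔP = (113/5.9)^(1/0.65) = 19.153^1.538 ≈ 93.90 hPa.
P_c ≤ 1009 − 93.90 = 915.10, so the highest integer P_c is 915 hPa.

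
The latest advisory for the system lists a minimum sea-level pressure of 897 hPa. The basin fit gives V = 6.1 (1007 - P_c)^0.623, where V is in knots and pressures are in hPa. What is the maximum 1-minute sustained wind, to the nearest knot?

114 kt

ΔP = 1007 − 897 = 110 hPa.
110^0.623 ≈ 18.698.
V ≈ 6.1 × 18.698 ≈ 114.1 kt.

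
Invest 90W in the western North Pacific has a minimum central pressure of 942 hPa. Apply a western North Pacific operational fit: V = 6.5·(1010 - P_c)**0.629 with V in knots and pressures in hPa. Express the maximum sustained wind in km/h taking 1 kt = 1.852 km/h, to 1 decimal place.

ΔP = 1010 − 942 = 68 hPa.
V ≈ 6.5 × 68^0.629 = 6.5 × 14.212 ≈ 92.376 kt.
92.376 × 1.852 ≈ 171.08 km/h → 171.1 km/h.

171.1 km/h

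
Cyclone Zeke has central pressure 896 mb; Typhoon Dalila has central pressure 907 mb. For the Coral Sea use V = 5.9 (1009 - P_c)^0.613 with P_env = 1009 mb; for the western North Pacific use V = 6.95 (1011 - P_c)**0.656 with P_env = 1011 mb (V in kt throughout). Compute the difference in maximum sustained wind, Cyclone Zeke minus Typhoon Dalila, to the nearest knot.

Cyclone Zeke: ΔP = 113; V ≈ 5.9 × 113^0.613 ≈ 107.00 kt.
Typhoon Dalila: ΔP = 104; V ≈ 6.95 × 104^0.656 ≈ 146.27 kt.
Difference ≈ 107.00 − 146.27 = -39.27 → -39 kt.

-39 kt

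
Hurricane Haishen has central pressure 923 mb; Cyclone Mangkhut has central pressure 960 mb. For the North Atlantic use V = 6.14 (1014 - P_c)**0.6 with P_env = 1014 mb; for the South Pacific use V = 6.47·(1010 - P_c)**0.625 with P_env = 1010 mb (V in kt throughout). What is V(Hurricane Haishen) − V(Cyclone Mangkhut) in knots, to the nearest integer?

Hurricane Haishen: ΔP = 91; V ≈ 6.14 × 91^0.6 ≈ 91.96 kt.
Cyclone Mangkhut: ΔP = 50; V ≈ 6.47 × 50^0.625 ≈ 74.60 kt.
Difference ≈ 91.96 − 74.60 = 17.36 → 17 kt.

17 kt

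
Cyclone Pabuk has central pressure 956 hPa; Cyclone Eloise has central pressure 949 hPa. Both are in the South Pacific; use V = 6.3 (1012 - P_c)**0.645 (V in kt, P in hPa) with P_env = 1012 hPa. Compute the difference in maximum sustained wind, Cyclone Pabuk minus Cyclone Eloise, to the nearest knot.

Cyclone Pabuk: ΔP = 56; V ≈ 6.3 × 56^0.645 ≈ 84.51 kt.
Cyclone Eloise: ΔP = 63; V ≈ 6.3 × 63^0.645 ≈ 91.18 kt.
Difference ≈ 84.51 − 91.18 = -6.67 → -7 kt.

-7 kt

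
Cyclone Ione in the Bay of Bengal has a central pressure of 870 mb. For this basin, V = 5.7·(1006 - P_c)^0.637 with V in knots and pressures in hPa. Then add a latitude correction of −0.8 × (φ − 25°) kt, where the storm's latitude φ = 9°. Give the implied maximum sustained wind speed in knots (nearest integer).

143 kt

ΔP = 1006 − 870 = 136 mb.
136^0.637 ≈ 22.859.
V ≈ 5.7 × 22.859 ≈ 130.3 kt.
Latitude correction: −0.8 × (9 − 25) = 12.8 kt.
Corrected V ≈ 143.1 kt → 143 kt.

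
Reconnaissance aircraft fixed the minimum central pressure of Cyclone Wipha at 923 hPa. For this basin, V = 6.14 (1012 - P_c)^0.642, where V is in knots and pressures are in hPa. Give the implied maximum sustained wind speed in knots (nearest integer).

110 kt

ΔP = 1012 − 923 = 89 hPa.
89^0.642 ≈ 17.845.
V ≈ 6.14 × 17.845 ≈ 109.6 kt.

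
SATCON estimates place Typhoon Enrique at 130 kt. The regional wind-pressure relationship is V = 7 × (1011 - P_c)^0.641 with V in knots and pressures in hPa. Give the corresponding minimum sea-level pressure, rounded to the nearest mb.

ΔP = (V / 7)^(1/0.641) = (130/7)^1.560.
130/7 = 18.571; 18.571^1.560 ≈ 95.38 mb.
P_c = 1011 − 95.38 = 915.62 ≈ 916 mb.

916 mb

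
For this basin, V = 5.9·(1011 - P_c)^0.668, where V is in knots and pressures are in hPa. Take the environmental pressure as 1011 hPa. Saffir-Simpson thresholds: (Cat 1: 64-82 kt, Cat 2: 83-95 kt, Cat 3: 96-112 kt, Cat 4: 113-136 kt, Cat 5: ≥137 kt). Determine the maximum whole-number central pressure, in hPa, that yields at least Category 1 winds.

975 hPa

Category 1 begins at V = 64 kt.
Required ΔP = (64/5.9)^(1/0.668) = 10.847^1.497 ≈ 35.47 hPa.
P_c ≤ 1011 − 35.47 = 975.53, so the highest integer P_c is 975 hPa.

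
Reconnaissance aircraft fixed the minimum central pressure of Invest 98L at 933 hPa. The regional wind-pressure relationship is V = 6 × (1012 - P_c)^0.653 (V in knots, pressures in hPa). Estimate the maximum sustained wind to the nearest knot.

104 kt

ΔP = 1012 − 933 = 79 hPa.
79^0.653 ≈ 17.344.
V ≈ 6 × 17.344 ≈ 104.1 kt.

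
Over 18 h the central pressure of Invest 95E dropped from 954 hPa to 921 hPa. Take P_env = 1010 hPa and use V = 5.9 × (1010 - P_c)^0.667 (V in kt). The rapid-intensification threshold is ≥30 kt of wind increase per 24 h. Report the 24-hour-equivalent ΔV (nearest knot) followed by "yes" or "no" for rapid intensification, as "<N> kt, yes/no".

V₁: ΔP = 56, V ≈ 5.9 × 56^0.667 ≈ 86.48 kt.
V₂: ΔP = 89, V ≈ 5.9 × 89^0.667 ≈ 117.79 kt.
ΔV over 18 h = 31.31 kt → 24 h equivalent = 31.31 × 24/18 ≈ 41.75 kt.
42 kt ≥ 30 kt ⇒ rapid intensification.

42 kt, yes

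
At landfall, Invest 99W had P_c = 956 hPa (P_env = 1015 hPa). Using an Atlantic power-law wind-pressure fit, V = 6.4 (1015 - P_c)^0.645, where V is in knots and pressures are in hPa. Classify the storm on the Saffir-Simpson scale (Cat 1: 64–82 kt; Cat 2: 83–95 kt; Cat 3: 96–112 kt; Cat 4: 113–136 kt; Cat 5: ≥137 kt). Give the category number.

2

ΔP = 1015 − 956 = 59 hPa.
V ≈ 6.4 × 59^0.645 = 6.4 × 13.87 ≈ 89 kt.
89 kt falls in the Category 2 band.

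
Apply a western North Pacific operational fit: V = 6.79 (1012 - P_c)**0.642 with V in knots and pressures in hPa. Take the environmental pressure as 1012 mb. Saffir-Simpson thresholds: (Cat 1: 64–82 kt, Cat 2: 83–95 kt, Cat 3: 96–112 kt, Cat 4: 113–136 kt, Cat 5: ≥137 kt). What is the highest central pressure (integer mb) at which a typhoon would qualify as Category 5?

Category 5 begins at V = 137 kt.
Required ΔP = (137/6.79)^(1/0.642) = 20.177^1.558 ≈ 107.77 mb.
P_c ≤ 1012 − 107.77 = 904.23, so the highest integer P_c is 904 mb.

904 mb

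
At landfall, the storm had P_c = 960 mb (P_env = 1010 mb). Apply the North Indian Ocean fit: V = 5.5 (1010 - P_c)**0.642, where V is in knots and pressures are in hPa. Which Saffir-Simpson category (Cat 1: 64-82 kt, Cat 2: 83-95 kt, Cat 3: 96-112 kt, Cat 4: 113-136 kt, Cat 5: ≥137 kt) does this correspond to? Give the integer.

1

ΔP = 1010 − 960 = 50 mb.
V ≈ 5.5 × 50^0.642 = 5.5 × 12.32 ≈ 68 kt.
68 kt falls in the Category 1 band.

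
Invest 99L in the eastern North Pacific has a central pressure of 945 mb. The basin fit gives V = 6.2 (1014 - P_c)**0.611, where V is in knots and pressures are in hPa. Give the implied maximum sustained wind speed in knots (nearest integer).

ΔP = 1014 − 945 = 69 mb.
69^0.611 ≈ 13.290.
V ≈ 6.2 × 13.290 ≈ 82.4 kt.

82 kt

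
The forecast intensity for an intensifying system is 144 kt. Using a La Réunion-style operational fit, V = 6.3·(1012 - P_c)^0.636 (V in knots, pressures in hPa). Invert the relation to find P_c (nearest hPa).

ΔP = (V / 6.3)^(1/0.636) = (144/6.3)^1.572.
144/6.3 = 22.857; 22.857^1.572 ≈ 137.03 hPa.
P_c = 1012 − 137.03 = 874.97 ≈ 875 hPa.

875 hPa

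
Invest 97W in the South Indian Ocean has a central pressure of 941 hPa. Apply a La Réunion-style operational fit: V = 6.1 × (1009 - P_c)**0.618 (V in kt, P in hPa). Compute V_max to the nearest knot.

ΔP = 1009 − 941 = 68 hPa.
68^0.618 ≈ 13.567.
V ≈ 6.1 × 13.567 ≈ 82.8 kt.

83 kt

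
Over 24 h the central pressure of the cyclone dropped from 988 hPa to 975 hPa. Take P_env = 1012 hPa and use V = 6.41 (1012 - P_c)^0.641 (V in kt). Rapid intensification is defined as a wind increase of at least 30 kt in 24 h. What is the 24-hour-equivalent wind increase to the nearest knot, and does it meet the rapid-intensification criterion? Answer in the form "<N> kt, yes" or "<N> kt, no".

V₁: ΔP = 24, V ≈ 6.41 × 24^0.641 ≈ 49.16 kt.
V₂: ΔP = 37, V ≈ 6.41 × 37^0.641 ≈ 64.87 kt.
ΔV over 24 h = 15.71 kt → 24 h equivalent = 15.71 × 24/24 ≈ 15.71 kt.
16 kt < 30 kt ⇒ not rapid intensification.

16 kt, no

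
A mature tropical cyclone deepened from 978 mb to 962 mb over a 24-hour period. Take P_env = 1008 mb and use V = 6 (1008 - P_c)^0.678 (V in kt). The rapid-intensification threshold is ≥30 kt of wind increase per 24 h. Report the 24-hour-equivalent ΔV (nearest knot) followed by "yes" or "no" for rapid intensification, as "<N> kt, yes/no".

20 kt, no

V₁: ΔP = 30, V ≈ 6 × 30^0.678 ≈ 60.21 kt.
V₂: ΔP = 46, V ≈ 6 × 46^0.678 ≈ 80.45 kt.
ΔV over 24 h = 20.24 kt → 24 h equivalent = 20.24 × 24/24 ≈ 20.24 kt.
20 kt < 30 kt ⇒ not rapid intensification.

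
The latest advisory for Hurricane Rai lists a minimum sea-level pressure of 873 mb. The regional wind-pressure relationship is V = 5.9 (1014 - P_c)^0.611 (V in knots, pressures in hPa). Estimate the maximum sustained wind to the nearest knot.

121 kt

ΔP = 1014 − 873 = 141 mb.
141^0.611 ≈ 20.567.
V ≈ 5.9 × 20.567 ≈ 121.3 kt.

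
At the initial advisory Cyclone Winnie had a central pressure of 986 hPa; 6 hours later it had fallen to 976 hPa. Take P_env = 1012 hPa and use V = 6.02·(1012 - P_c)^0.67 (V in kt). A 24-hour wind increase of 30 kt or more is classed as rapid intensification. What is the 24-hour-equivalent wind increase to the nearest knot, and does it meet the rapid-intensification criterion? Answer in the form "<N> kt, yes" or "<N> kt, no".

V₁: ΔP = 26, V ≈ 6.02 × 26^0.67 ≈ 53.41 kt.
V₂: ΔP = 36, V ≈ 6.02 × 36^0.67 ≈ 66.42 kt.
ΔV over 6 h = 13.01 kt → 24 h equivalent = 13.01 × 24/6 ≈ 52.04 kt.
52 kt ≥ 30 kt ⇒ rapid intensification.

52 kt, yes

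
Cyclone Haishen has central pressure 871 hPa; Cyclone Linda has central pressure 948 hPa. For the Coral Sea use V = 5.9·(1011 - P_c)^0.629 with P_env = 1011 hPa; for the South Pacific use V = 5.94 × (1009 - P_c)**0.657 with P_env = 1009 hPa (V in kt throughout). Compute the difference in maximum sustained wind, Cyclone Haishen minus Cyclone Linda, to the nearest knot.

44 kt

Cyclone Haishen: ΔP = 140; V ≈ 5.9 × 140^0.629 ≈ 132.06 kt.
Cyclone Linda: ΔP = 61; V ≈ 5.94 × 61^0.657 ≈ 88.46 kt.
Difference ≈ 132.06 − 88.46 = 43.60 → 44 kt.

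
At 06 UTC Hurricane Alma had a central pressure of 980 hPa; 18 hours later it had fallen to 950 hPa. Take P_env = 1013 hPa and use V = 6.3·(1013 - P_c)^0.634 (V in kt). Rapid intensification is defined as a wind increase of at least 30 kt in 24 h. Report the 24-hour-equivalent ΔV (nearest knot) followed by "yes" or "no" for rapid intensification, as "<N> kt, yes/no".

39 kt, yes

V₁: ΔP = 33, V ≈ 6.3 × 33^0.634 ≈ 57.82 kt.
V₂: ΔP = 63, V ≈ 6.3 × 63^0.634 ≈ 87.12 kt.
ΔV over 18 h = 29.30 kt → 24 h equivalent = 29.30 × 24/18 ≈ 39.07 kt.
39 kt ≥ 30 kt ⇒ rapid intensification.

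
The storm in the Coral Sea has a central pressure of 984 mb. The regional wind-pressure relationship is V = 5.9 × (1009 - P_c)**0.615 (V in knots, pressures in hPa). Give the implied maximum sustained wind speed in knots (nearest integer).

43 kt

ΔP = 1009 − 984 = 25 mb.
25^0.615 ≈ 7.240.
V ≈ 5.9 × 7.240 ≈ 42.7 kt.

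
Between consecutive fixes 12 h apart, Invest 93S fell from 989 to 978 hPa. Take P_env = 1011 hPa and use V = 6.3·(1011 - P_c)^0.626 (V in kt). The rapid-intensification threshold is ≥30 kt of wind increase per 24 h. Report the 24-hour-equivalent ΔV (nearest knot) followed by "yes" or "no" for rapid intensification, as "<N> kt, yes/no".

V₁: ΔP = 22, V ≈ 6.3 × 22^0.626 ≈ 43.62 kt.
V₂: ΔP = 33, V ≈ 6.3 × 33^0.626 ≈ 56.23 kt.
ΔV over 12 h = 12.61 kt → 24 h equivalent = 12.61 × 24/12 ≈ 25.22 kt.
25 kt < 30 kt ⇒ not rapid intensification.

25 kt, no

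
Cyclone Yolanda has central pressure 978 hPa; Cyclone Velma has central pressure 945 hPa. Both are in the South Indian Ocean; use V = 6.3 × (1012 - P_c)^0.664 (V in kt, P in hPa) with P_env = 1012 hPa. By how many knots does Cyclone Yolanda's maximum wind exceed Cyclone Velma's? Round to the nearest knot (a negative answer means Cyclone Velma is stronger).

Cyclone Yolanda: ΔP = 34; V ≈ 6.3 × 34^0.664 ≈ 65.50 kt.
Cyclone Velma: ΔP = 67; V ≈ 6.3 × 67^0.664 ≈ 102.77 kt.
Difference ≈ 65.50 − 102.77 = -37.27 → -37 kt.

-37 kt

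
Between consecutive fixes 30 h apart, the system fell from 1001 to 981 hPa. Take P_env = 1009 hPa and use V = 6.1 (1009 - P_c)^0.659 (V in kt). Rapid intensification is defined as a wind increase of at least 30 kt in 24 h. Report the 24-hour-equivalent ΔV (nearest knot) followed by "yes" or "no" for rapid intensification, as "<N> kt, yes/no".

25 kt, no

V₁: ΔP = 8, V ≈ 6.1 × 8^0.659 ≈ 24.01 kt.
V₂: ΔP = 28, V ≈ 6.1 × 28^0.659 ≈ 54.83 kt.
ΔV over 30 h = 30.82 kt → 24 h equivalent = 30.82 × 24/30 ≈ 24.66 kt.
25 kt < 30 kt ⇒ not rapid intensification.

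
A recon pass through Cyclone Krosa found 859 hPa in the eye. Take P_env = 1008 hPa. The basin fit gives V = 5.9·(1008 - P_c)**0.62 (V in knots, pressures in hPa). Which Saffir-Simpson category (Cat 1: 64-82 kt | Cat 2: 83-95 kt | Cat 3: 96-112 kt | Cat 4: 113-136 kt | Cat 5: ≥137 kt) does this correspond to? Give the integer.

ΔP = 1008 − 859 = 149 hPa.
V ≈ 5.9 × 149^0.62 = 5.9 × 22.25 ≈ 131 kt.
131 kt falls in the Category 4 band.

4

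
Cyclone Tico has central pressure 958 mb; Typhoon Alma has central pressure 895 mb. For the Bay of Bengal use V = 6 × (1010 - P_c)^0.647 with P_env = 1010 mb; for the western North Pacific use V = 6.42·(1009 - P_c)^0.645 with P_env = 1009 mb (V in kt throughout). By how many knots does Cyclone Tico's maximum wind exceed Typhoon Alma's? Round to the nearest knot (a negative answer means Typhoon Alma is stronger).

-59 kt

Cyclone Tico: ΔP = 52; V ≈ 6 × 52^0.647 ≈ 77.34 kt.
Typhoon Alma: ΔP = 114; V ≈ 6.42 × 114^0.645 ≈ 136.22 kt.
Difference ≈ 77.34 − 136.22 = -58.88 → -59 kt.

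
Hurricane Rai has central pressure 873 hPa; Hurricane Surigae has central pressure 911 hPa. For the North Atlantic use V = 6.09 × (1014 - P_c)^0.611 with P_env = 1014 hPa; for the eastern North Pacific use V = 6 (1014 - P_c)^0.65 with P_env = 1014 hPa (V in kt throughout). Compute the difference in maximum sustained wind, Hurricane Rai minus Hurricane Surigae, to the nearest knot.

3 kt

Hurricane Rai: ΔP = 141; V ≈ 6.09 × 141^0.611 ≈ 125.25 kt.
Hurricane Surigae: ΔP = 103; V ≈ 6 × 103^0.65 ≈ 122.04 kt.
Difference ≈ 125.25 − 122.04 = 3.21 → 3 kt.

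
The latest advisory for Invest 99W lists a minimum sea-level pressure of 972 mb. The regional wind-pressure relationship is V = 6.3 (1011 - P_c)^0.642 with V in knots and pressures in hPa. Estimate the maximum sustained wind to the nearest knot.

ΔP = 1011 − 972 = 39 mb.
39^0.642 ≈ 10.507.
V ≈ 6.3 × 10.507 ≈ 66.2 kt.

66 kt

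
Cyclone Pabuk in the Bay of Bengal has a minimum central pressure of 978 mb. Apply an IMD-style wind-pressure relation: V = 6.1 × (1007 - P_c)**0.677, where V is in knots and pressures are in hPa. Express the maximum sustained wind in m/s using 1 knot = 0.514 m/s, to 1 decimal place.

30.6 m/s

ΔP = 1007 − 978 = 29 mb.
V ≈ 6.1 × 29^0.677 = 6.1 × 9.773 ≈ 59.617 kt.
59.617 × 0.514 ≈ 30.64 m/s → 30.6 m/s.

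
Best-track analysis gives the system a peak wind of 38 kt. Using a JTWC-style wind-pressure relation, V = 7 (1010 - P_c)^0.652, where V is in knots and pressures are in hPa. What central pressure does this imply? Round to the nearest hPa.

997 hPa

ΔP = (V / 7)^(1/0.652) = (38/7)^1.534.
38/7 = 5.429; 5.429^1.534 ≈ 13.39 hPa.
P_c = 1010 − 13.39 = 996.61 ≈ 997 hPa.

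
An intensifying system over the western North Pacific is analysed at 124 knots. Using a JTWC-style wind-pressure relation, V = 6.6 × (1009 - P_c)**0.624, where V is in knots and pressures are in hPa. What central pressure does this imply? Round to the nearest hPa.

ΔP = (V / 6.6)^(1/0.624) = (124/6.6)^1.603.
124/6.6 = 18.788; 18.788^1.603 ≈ 110.02 hPa.
P_c = 1009 − 110.02 = 898.98 ≈ 899 hPa.

899 hPa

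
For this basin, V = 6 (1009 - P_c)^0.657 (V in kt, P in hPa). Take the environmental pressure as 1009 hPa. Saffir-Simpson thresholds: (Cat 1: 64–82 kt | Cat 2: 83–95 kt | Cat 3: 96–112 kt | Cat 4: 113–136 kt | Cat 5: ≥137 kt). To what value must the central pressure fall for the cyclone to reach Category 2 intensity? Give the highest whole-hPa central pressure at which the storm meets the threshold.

Category 2 begins at V = 83 kt.
Required ΔP = (83/6)^(1/0.657) = 13.833^1.522 ≈ 54.52 hPa.
P_c ≤ 1009 − 54.52 = 954.48, so the highest integer P_c is 954 hPa.

954 hPa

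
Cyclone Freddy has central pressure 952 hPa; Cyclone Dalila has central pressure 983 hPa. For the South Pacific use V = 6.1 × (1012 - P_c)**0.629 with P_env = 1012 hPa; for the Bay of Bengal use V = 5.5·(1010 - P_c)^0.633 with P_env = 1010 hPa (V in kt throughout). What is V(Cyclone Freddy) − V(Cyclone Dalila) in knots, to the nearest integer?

Cyclone Freddy: ΔP = 60; V ≈ 6.1 × 60^0.629 ≈ 80.13 kt.
Cyclone Dalila: ΔP = 27; V ≈ 5.5 × 27^0.633 ≈ 44.30 kt.
Difference ≈ 80.13 − 44.30 = 35.83 → 36 kt.

36 kt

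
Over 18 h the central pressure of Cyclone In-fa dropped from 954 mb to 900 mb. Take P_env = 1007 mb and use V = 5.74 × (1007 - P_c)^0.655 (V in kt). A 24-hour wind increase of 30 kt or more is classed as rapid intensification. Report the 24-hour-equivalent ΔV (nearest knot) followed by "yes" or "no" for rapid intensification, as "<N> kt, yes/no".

V₁: ΔP = 53, V ≈ 5.74 × 53^0.655 ≈ 77.32 kt.
V₂: ΔP = 107, V ≈ 5.74 × 107^0.655 ≈ 122.51 kt.
ΔV over 18 h = 45.19 kt → 24 h equivalent = 45.19 × 24/18 ≈ 60.25 kt.
60 kt ≥ 30 kt ⇒ rapid intensification.

60 kt, yes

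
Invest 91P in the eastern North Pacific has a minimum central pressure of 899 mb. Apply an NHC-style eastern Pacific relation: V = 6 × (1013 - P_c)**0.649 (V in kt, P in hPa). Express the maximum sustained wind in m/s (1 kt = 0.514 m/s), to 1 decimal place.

66.7 m/s

ΔP = 1013 − 899 = 114 mb.
V ≈ 6 × 114^0.649 = 6 × 21.624 ≈ 129.743 kt.
129.743 × 0.514 ≈ 66.69 m/s → 66.7 m/s.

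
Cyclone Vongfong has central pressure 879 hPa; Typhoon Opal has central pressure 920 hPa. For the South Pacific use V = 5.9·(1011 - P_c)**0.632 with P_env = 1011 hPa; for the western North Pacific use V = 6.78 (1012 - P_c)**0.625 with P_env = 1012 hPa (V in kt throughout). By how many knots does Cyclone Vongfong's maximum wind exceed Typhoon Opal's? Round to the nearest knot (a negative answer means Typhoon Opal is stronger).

15 kt

Cyclone Vongfong: ΔP = 132; V ≈ 5.9 × 132^0.632 ≈ 129.14 kt.
Typhoon Opal: ΔP = 92; V ≈ 6.78 × 92^0.625 ≈ 114.45 kt.
Difference ≈ 129.14 − 114.45 = 14.69 → 15 kt.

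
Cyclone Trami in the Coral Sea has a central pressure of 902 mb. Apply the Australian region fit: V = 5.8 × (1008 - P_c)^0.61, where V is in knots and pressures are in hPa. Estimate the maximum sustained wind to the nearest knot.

100 kt

ΔP = 1008 − 902 = 106 mb.
106^0.61 ≈ 17.196.
V ≈ 5.8 × 17.196 ≈ 99.7 kt.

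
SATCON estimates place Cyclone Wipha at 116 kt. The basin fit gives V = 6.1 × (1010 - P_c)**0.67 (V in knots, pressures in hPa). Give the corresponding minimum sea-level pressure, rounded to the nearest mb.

929 mb

ΔP = (V / 6.1)^(1/0.67) = (116/6.1)^1.493.
116/6.1 = 19.016; 19.016^1.493 ≈ 81.12 mb.
P_c = 1010 − 81.12 = 928.88 ≈ 929 mb.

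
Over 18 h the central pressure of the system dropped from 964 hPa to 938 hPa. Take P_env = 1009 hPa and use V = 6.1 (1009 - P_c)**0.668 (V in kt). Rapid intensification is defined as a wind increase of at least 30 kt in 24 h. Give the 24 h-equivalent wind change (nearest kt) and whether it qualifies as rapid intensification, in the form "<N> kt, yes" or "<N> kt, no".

37 kt, yes

V₁: ΔP = 45, V ≈ 6.1 × 45^0.668 ≈ 77.57 kt.
V₂: ΔP = 71, V ≈ 6.1 × 71^0.668 ≈ 105.19 kt.
ΔV over 18 h = 27.62 kt → 24 h equivalent = 27.62 × 24/18 ≈ 36.83 kt.
37 kt ≥ 30 kt ⇒ rapid intensification.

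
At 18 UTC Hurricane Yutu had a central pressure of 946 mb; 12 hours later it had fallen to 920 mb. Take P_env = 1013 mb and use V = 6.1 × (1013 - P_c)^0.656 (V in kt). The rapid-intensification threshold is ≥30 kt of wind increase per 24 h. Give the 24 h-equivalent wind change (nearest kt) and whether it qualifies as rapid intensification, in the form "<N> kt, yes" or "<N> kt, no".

V₁: ΔP = 67, V ≈ 6.1 × 67^0.656 ≈ 96.21 kt.
V₂: ΔP = 93, V ≈ 6.1 × 93^0.656 ≈ 119.30 kt.
ΔV over 12 h = 23.09 kt → 24 h equivalent = 23.09 × 24/12 ≈ 46.18 kt.
46 kt ≥ 30 kt ⇒ rapid intensification.

46 kt, yes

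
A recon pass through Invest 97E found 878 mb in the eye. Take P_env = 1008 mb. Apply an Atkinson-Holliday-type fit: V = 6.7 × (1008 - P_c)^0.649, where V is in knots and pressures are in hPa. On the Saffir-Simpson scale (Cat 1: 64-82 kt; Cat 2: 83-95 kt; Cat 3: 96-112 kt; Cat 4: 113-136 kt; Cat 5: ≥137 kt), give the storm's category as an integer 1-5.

5

ΔP = 1008 − 878 = 130 mb.
V ≈ 6.7 × 130^0.649 = 6.7 × 23.55 ≈ 158 kt.
158 kt falls in the Category 5 band.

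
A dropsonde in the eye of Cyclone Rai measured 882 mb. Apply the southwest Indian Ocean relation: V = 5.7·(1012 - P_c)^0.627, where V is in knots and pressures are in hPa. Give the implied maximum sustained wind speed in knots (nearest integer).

121 kt

ΔP = 1012 − 882 = 130 mb.
130^0.627 ≈ 21.156.
V ≈ 5.7 × 21.156 ≈ 120.6 kt.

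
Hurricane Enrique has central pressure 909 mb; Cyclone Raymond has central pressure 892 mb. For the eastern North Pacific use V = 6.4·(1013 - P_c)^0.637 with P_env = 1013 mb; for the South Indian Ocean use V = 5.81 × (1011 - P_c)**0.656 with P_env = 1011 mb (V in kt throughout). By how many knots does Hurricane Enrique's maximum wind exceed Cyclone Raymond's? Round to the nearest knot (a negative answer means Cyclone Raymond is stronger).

Hurricane Enrique: ΔP = 104; V ≈ 6.4 × 104^0.637 ≈ 123.32 kt.
Cyclone Raymond: ΔP = 119; V ≈ 5.81 × 119^0.656 ≈ 133.58 kt.
Difference ≈ 123.32 − 133.58 = -10.26 → -10 kt.

-10 kt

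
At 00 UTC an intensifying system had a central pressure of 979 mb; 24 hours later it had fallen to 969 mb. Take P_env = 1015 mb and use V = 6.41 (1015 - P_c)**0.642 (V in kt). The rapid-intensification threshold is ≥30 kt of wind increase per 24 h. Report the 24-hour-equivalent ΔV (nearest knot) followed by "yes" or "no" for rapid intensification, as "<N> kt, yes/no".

11 kt, no

V₁: ΔP = 36, V ≈ 6.41 × 36^0.642 ≈ 63.97 kt.
V₂: ΔP = 46, V ≈ 6.41 × 46^0.642 ≈ 74.88 kt.
ΔV over 24 h = 10.91 kt → 24 h equivalent = 10.91 × 24/24 ≈ 10.91 kt.
11 kt < 30 kt ⇒ not rapid intensification.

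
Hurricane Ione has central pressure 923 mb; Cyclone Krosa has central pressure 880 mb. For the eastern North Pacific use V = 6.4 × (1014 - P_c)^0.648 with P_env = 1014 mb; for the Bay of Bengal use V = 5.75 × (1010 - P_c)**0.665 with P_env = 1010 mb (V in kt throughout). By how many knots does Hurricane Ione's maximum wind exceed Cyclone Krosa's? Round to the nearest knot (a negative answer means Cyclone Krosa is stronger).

-27 kt

Hurricane Ione: ΔP = 91; V ≈ 6.4 × 91^0.648 ≈ 119.03 kt.
Cyclone Krosa: ΔP = 130; V ≈ 5.75 × 130^0.665 ≈ 146.37 kt.
Difference ≈ 119.03 − 146.37 = -27.34 → -27 kt.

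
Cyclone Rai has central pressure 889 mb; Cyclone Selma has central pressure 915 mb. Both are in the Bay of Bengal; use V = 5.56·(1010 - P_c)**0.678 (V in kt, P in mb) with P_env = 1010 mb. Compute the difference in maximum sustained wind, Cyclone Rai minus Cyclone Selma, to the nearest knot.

22 kt

Cyclone Rai: ΔP = 121; V ≈ 5.56 × 121^0.678 ≈ 143.62 kt.
Cyclone Selma: ΔP = 95; V ≈ 5.56 × 95^0.678 ≈ 121.89 kt.
Difference ≈ 143.62 − 121.89 = 21.73 → 22 kt.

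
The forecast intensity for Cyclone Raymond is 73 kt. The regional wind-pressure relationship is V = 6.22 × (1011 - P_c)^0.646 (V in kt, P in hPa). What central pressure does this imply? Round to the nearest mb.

ΔP = (V / 6.22)^(1/0.646) = (73/6.22)^1.548.
73/6.22 = 11.736; 11.736^1.548 ≈ 45.25 mb.
P_c = 1011 − 45.25 = 965.75 ≈ 966 mb.

966 mb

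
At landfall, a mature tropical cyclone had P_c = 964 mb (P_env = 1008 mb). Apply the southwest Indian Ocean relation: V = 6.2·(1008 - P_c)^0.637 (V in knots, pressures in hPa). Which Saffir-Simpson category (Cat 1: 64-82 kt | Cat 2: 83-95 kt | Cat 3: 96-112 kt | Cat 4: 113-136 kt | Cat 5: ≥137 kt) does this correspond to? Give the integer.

1

ΔP = 1008 − 964 = 44 mb.
V ≈ 6.2 × 44^0.637 = 6.2 × 11.14 ≈ 69 kt.
69 kt falls in the Category 1 band.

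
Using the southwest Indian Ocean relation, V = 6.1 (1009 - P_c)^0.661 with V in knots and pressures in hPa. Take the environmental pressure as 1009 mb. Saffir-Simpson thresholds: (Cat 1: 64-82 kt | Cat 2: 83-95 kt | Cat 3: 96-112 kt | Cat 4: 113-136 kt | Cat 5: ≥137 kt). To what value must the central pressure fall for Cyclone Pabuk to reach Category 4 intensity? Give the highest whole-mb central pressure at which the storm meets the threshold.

926 mb

Category 4 begins at V = 113 kt.
Required ΔP = (113/6.1)^(1/0.661) = 18.525^1.513 ≈ 82.78 mb.
P_c ≤ 1009 − 82.78 = 926.22, so the highest integer P_c is 926 mb.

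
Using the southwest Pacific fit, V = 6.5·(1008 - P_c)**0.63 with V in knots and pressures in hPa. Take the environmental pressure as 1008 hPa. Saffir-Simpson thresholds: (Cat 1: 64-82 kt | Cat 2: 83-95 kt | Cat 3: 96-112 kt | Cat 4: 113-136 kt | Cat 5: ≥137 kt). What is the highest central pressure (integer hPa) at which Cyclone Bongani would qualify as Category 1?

970 hPa

Category 1 begins at V = 64 kt.
Required ΔP = (64/6.5)^(1/0.63) = 9.846^1.587 ≈ 37.72 hPa.
P_c ≤ 1008 − 37.72 = 970.28, so the highest integer P_c is 970 hPa.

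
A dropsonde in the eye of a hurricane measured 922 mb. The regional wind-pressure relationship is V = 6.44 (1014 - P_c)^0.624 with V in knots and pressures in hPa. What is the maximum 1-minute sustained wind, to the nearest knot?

ΔP = 1014 − 922 = 92 mb.
92^0.624 ≈ 16.804.
V ≈ 6.44 × 16.804 ≈ 108.2 kt.

108 kt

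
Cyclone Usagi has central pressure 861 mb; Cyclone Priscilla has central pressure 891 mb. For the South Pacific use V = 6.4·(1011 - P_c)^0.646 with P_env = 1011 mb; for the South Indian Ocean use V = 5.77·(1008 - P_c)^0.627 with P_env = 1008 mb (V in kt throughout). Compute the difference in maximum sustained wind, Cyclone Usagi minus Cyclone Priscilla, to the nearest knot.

Cyclone Usagi: ΔP = 150; V ≈ 6.4 × 150^0.646 ≈ 162.91 kt.
Cyclone Priscilla: ΔP = 117; V ≈ 5.77 × 117^0.627 ≈ 114.27 kt.
Difference ≈ 162.91 − 114.27 = 48.64 → 49 kt.

49 kt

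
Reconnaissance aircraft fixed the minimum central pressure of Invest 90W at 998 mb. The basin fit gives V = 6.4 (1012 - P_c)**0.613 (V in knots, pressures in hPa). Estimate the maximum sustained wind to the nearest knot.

ΔP = 1012 − 998 = 14 mb.
14^0.613 ≈ 5.042.
V ≈ 6.4 × 5.042 ≈ 32.3 kt.

32 kt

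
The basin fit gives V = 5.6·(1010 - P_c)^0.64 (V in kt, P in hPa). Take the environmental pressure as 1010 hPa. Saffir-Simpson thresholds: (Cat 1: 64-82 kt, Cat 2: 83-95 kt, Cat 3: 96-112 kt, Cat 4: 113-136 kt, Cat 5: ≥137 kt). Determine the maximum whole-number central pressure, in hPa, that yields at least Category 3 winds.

Category 3 begins at V = 96 kt.
Required ΔP = (96/5.6)^(1/0.64) = 17.143^1.562 ≈ 84.77 hPa.
P_c ≤ 1010 − 84.77 = 925.23, so the highest integer P_c is 925 hPa.

925 hPa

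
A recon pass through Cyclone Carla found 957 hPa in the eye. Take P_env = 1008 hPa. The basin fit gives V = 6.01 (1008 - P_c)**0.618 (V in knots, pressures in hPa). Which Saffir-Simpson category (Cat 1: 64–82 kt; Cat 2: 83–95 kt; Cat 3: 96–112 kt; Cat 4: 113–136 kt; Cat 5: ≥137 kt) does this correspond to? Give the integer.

1

ΔP = 1008 − 957 = 51 hPa.
V ≈ 6.01 × 51^0.618 = 6.01 × 11.36 ≈ 68 kt.
68 kt falls in the Category 1 band.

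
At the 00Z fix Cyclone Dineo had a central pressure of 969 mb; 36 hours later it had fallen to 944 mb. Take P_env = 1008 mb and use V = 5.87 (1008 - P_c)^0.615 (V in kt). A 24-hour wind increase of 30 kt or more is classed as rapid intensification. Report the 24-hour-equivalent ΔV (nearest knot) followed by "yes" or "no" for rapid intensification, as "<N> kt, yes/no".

V₁: ΔP = 39, V ≈ 5.87 × 39^0.615 ≈ 55.87 kt.
V₂: ΔP = 64, V ≈ 5.87 × 64^0.615 ≈ 75.76 kt.
ΔV over 36 h = 19.89 kt → 24 h equivalent = 19.89 × 24/36 ≈ 13.26 kt.
13 kt < 30 kt ⇒ not rapid intensification.

13 kt, no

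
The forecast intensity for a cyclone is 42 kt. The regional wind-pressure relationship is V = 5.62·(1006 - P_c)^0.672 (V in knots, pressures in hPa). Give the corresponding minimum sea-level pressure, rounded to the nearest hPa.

ΔP = (V / 5.62)^(1/0.672) = (42/5.62)^1.488.
42/5.62 = 7.473; 7.473^1.488 ≈ 19.95 hPa.
P_c = 1006 − 19.95 = 986.05 ≈ 986 hPa.

986 hPa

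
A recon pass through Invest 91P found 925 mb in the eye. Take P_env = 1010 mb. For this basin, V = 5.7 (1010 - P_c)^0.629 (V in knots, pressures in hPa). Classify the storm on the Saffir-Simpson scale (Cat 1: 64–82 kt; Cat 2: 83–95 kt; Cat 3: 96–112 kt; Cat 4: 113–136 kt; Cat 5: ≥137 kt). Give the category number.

2

ΔP = 1010 − 925 = 85 mb.
V ≈ 5.7 × 85^0.629 = 5.7 × 16.35 ≈ 93 kt.
93 kt falls in the Category 2 band.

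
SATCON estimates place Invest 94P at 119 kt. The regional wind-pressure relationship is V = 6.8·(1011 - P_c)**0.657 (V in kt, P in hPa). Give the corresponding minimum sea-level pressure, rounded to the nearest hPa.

ΔP = (V / 6.8)^(1/0.657) = (119/6.8)^1.522.
119/6.8 = 17.500; 17.500^1.522 ≈ 77.98 hPa.
P_c = 1011 − 77.98 = 933.02 ≈ 933 hPa.

933 hPa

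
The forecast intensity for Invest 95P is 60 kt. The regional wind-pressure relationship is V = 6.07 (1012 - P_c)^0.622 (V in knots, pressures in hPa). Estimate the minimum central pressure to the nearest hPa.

ΔP = (V / 6.07)^(1/0.622) = (60/6.07)^1.608.
60/6.07 = 9.885; 9.885^1.608 ≈ 39.78 hPa.
P_c = 1012 − 39.78 = 972.22 ≈ 972 hPa.

972 hPa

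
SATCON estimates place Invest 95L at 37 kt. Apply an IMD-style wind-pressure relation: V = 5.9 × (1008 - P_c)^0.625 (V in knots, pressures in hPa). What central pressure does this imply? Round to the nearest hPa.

989 hPa

ΔP = (V / 5.9)^(1/0.625) = (37/5.9)^1.600.
37/5.9 = 6.271; 6.271^1.600 ≈ 18.87 hPa.
P_c = 1008 − 18.87 = 989.13 ≈ 989 hPa.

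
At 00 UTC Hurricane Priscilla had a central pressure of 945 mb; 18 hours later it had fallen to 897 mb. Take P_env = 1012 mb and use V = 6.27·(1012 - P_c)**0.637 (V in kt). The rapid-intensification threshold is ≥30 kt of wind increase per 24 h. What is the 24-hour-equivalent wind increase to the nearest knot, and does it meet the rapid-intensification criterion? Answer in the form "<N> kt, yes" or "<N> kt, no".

50 kt, yes

V₁: ΔP = 67, V ≈ 6.27 × 67^0.637 ≈ 91.30 kt.
V₂: ΔP = 115, V ≈ 6.27 × 115^0.637 ≈ 128.80 kt.
ΔV over 18 h = 37.50 kt → 24 h equivalent = 37.50 × 24/18 ≈ 50.00 kt.
50 kt ≥ 30 kt ⇒ rapid intensification.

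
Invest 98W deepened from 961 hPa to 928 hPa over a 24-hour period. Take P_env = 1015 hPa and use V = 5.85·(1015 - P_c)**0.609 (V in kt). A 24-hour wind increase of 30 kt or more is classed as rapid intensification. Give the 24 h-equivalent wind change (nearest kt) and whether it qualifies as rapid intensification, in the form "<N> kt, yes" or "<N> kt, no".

V₁: ΔP = 54, V ≈ 5.85 × 54^0.609 ≈ 66.40 kt.
V₂: ΔP = 87, V ≈ 5.85 × 87^0.609 ≈ 88.78 kt.
ΔV over 24 h = 22.38 kt → 24 h equivalent = 22.38 × 24/24 ≈ 22.38 kt.
22 kt < 30 kt ⇒ not rapid intensification.

22 kt, no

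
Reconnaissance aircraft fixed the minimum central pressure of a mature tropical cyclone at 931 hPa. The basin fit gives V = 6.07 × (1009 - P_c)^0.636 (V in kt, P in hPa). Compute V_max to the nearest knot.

ΔP = 1009 − 931 = 78 hPa.
78^0.636 ≈ 15.972.
V ≈ 6.07 × 15.972 ≈ 97.0 kt.

97 kt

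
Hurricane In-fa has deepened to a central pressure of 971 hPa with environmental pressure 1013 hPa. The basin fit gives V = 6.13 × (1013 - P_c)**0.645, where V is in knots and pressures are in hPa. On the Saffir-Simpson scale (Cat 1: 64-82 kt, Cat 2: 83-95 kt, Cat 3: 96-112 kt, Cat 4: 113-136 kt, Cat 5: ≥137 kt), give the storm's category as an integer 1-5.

1

ΔP = 1013 − 971 = 42 hPa.
V ≈ 6.13 × 42^0.645 = 6.13 × 11.14 ≈ 68 kt.
68 kt falls in the Category 1 band.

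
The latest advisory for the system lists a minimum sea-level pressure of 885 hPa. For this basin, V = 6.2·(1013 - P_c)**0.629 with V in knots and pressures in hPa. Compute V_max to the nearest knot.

ΔP = 1013 − 885 = 128 hPa.
128^0.629 ≈ 21.156.
V ≈ 6.2 × 21.156 ≈ 131.2 kt.

131 kt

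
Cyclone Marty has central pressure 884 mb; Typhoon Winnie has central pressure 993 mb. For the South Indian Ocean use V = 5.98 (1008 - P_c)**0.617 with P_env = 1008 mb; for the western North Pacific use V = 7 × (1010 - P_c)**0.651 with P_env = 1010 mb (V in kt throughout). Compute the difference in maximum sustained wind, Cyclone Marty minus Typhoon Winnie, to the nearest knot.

Cyclone Marty: ΔP = 124; V ≈ 5.98 × 124^0.617 ≈ 117.04 kt.
Typhoon Winnie: ΔP = 17; V ≈ 7 × 17^0.651 ≈ 44.27 kt.
Difference ≈ 117.04 − 44.27 = 72.77 → 73 kt.

73 kt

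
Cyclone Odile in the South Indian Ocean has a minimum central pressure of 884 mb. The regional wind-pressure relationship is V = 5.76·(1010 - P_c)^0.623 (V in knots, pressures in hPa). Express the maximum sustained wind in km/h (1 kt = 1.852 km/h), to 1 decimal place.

217.1 km/h

ΔP = 1010 − 884 = 126 mb.
V ≈ 5.76 × 126^0.623 = 5.76 × 20.348 ≈ 117.207 kt.
117.207 × 1.852 ≈ 217.07 km/h → 217.1 km/h.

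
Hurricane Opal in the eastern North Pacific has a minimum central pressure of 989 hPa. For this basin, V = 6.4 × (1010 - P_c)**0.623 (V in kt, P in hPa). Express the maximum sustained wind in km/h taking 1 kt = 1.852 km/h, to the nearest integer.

ΔP = 1010 − 989 = 21 hPa.
V ≈ 6.4 × 21^0.623 = 6.4 × 6.664 ≈ 42.650 kt.
42.650 × 1.852 ≈ 78.99 km/h → 79 km/h.

79 km/h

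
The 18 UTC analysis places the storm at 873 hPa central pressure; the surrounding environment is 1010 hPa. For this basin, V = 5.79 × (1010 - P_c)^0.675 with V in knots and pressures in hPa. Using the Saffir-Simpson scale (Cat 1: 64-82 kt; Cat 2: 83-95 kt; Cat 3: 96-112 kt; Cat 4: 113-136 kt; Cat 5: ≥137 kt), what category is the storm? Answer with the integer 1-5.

5

ΔP = 1010 − 873 = 137 hPa.
V ≈ 5.79 × 137^0.675 = 5.79 × 27.69 ≈ 160 kt.
160 kt falls in the Category 5 band.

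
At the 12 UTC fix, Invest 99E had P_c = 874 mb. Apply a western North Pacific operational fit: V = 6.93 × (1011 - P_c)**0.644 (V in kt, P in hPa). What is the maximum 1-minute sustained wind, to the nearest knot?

ΔP = 1011 − 874 = 137 mb.
137^0.644 ≈ 23.771.
V ≈ 6.93 × 23.771 ≈ 164.7 kt.

165 kt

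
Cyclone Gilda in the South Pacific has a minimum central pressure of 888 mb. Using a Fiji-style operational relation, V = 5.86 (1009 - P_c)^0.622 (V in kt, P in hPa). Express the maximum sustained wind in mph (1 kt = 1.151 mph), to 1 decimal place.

ΔP = 1009 − 888 = 121 mb.
V ≈ 5.86 × 121^0.622 = 5.86 × 19.747 ≈ 115.715 kt.
115.715 × 1.151 ≈ 133.19 mph → 133.2 mph.

133.2 mph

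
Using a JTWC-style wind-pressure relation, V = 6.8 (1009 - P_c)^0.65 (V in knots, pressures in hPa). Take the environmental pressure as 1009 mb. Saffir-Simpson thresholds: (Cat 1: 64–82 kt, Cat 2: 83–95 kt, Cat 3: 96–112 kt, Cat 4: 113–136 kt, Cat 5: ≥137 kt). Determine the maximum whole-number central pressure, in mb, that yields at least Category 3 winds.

Category 3 begins at V = 96 kt.
Required ΔP = (96/6.8)^(1/0.65) = 14.118^1.538 ≈ 58.73 mb.
P_c ≤ 1009 − 58.73 = 950.27, so the highest integer P_c is 950 mb.

950 mb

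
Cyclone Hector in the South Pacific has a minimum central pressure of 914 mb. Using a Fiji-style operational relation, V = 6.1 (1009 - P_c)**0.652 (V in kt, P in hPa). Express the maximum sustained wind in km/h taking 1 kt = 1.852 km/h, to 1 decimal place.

ΔP = 1009 − 914 = 95 mb.
V ≈ 6.1 × 95^0.652 = 6.1 × 19.475 ≈ 118.797 kt.
118.797 × 1.852 ≈ 220.01 km/h → 220.0 km/h.

220.0 km/h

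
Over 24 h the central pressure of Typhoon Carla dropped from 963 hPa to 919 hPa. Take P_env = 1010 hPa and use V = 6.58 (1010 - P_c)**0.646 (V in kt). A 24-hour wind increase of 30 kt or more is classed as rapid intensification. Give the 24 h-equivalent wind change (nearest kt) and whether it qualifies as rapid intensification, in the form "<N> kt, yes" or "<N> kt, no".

42 kt, yes

V₁: ΔP = 47, V ≈ 6.58 × 47^0.646 ≈ 79.14 kt.
V₂: ΔP = 91, V ≈ 6.58 × 91^0.646 ≈ 121.27 kt.
ΔV over 24 h = 42.13 kt → 24 h equivalent = 42.13 × 24/24 ≈ 42.13 kt.
42 kt ≥ 30 kt ⇒ rapid intensification.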